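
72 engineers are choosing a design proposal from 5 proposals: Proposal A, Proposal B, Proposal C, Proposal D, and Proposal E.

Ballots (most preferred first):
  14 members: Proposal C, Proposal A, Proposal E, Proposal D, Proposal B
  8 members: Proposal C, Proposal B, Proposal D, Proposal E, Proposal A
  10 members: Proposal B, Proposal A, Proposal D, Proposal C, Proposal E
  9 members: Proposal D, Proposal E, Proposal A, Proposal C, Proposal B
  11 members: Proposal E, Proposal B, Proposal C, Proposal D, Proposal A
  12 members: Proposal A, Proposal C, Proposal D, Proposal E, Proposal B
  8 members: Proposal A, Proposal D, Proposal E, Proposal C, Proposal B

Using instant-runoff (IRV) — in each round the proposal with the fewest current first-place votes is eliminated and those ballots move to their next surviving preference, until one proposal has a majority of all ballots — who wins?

Round 1: Proposal A 20, Proposal B 10, Proposal C 22, Proposal D 9, Proposal E 11. Proposal D eliminated.
Round 2: Proposal A 20, Proposal B 10, Proposal C 22, Proposal E 20. Proposal B eliminated.
Round 3: Proposal A 30, Proposal C 22, Proposal E 20. Proposal E eliminated.
Round 4: Proposal A 39, Proposal C 33. Proposal A has a majority (≥37).

Proposal A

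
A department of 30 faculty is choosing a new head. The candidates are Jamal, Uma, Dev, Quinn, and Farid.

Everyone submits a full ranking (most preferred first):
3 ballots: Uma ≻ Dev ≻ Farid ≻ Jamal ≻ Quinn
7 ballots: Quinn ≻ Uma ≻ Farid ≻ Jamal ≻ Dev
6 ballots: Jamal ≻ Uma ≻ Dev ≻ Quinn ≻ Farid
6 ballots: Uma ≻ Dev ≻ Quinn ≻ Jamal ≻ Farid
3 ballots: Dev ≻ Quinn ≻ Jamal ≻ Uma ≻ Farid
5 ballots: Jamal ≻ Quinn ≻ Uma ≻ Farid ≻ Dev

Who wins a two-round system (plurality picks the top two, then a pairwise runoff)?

Round 1 first-place votes: Jamal 11, Uma 9, Dev 3, Quinn 7, Farid 0. Jamal and Uma advance.
Runoff: Jamal is ranked above Uma on 14 ballots, Uma above Jamal on 16.

Uma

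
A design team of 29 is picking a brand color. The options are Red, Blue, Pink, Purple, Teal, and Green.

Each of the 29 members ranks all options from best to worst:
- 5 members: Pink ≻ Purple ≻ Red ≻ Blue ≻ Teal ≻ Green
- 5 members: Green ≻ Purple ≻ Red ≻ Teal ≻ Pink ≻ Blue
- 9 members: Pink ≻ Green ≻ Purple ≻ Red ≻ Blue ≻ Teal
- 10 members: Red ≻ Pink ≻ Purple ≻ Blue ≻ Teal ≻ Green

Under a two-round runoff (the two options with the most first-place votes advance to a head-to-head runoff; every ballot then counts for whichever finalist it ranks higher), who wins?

Red

Round 1 first-place votes: Red 10, Blue 0, Pink 14, Purple 0, Teal 0, Green 5. Pink and Red advance.
Runoff: Pink is ranked above Red on 14 ballots, Red above Pink on 15.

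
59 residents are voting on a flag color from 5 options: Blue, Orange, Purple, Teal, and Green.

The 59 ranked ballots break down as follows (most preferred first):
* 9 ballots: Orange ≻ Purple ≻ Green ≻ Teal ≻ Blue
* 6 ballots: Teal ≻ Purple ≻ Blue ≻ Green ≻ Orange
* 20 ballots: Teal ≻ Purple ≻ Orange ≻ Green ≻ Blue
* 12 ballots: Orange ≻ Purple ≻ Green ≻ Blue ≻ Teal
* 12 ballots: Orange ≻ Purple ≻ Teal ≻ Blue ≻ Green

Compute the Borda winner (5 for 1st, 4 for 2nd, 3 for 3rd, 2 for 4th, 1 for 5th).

Blue: 9×1 + 6×3 + 20×1 + 12×2 + 12×2 = 95
Orange: 9×5 + 6×1 + 20×3 + 12×5 + 12×5 = 231
Purple: 9×4 + 6×4 + 20×4 + 12×4 + 12×4 = 236
Teal: 9×2 + 6×5 + 20×5 + 12×1 + 12×3 = 196
Green: 9×3 + 6×2 + 20×2 + 12×3 + 12×1 = 127

Purple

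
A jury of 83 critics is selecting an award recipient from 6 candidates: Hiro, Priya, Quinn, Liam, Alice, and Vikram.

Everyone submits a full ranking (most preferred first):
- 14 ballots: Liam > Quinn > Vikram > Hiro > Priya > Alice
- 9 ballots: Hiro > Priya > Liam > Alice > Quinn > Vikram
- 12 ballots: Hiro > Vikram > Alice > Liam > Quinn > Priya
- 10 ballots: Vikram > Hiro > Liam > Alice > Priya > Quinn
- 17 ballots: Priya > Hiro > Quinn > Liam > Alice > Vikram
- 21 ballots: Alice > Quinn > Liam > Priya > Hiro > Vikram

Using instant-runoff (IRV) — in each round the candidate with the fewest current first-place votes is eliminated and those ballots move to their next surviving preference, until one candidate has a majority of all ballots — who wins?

Round 1: Hiro 21, Priya 17, Quinn 0, Liam 14, Alice 21, Vikram 10. Quinn eliminated.
Round 2: Hiro 21, Priya 17, Liam 14, Alice 21, Vikram 10. Vikram eliminated.
Round 3: Hiro 31, Priya 17, Liam 14, Alice 21. Liam eliminated.
Round 4: Hiro 45, Priya 17, Alice 21. Hiro has a majority (≥42).

Hiro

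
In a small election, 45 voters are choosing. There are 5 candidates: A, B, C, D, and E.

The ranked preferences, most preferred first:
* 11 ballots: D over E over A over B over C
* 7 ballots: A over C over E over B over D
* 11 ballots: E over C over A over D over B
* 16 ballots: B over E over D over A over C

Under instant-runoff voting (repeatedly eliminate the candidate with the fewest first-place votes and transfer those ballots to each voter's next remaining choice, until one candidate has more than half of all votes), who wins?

E

Round 1: A 7, B 16, C 0, D 11, E 11. C eliminated.
Round 2: A 7, B 16, D 11, E 11. A eliminated.
Round 3: B 16, D 11, E 18. D eliminated.
Round 4: B 16, E 29. E has a majority (≥23).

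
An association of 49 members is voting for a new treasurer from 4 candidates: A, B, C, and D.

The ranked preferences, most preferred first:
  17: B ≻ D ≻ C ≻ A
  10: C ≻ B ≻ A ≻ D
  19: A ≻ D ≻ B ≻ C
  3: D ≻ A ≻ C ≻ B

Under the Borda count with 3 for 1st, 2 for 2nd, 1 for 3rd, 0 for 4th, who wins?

B

A: 17×0 + 10×1 + 19×3 + 3×2 = 73
B: 17×3 + 10×2 + 19×1 + 3×0 = 90
C: 17×1 + 10×3 + 19×0 + 3×1 = 50
D: 17×2 + 10×0 + 19×2 + 3×3 = 81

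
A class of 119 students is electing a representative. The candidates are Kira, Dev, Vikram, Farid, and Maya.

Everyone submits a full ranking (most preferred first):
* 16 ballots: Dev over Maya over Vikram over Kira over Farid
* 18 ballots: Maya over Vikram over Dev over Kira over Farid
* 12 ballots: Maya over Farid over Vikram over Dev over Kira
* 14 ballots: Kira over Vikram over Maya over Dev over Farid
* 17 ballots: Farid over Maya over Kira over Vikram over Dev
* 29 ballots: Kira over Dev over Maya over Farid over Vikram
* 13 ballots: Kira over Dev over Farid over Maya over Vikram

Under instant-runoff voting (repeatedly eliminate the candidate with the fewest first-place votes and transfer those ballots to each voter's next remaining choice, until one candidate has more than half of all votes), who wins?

Round 1: Kira 56, Dev 16, Vikram 0, Farid 17, Maya 30. Vikram eliminated.
Round 2: Kira 56, Dev 16, Farid 17, Maya 30. Dev eliminated.
Round 3: Kira 56, Farid 17, Maya 46. Farid eliminated.
Round 4: Kira 56, Maya 63. Maya has a majority (≥60).

Maya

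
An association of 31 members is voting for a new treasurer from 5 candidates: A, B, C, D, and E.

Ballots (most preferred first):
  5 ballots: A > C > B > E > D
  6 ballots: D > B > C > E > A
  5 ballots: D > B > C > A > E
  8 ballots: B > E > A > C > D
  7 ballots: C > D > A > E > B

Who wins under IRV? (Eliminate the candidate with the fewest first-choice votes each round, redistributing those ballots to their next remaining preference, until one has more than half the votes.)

C

Round 1: A 5, B 8, C 7, D 11, E 0. E eliminated.
Round 2: A 5, B 8, C 7, D 11. A eliminated.
Round 3: B 8, C 12, D 11. B eliminated.
Round 4: C 20, D 11. C has a majority (≥16).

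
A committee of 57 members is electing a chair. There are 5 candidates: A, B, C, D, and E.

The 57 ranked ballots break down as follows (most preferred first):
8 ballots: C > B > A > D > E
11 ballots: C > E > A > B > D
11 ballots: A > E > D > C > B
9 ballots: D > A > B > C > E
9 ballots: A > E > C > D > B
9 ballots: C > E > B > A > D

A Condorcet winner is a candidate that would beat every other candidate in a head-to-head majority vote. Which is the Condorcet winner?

A vs B: 40–17
A vs C: 29–28
A vs D: 48–9
A vs E: 37–20
A beats every other candidate.

A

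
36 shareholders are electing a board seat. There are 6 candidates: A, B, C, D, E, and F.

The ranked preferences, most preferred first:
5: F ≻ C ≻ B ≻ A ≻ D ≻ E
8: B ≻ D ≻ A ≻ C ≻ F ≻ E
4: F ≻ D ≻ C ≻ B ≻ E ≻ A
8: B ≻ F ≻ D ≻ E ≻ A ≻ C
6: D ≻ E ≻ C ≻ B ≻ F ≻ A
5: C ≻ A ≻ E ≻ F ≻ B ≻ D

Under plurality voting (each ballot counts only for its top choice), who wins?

B

First-place votes: A 0, B 16, C 5, D 6, E 0, F 9.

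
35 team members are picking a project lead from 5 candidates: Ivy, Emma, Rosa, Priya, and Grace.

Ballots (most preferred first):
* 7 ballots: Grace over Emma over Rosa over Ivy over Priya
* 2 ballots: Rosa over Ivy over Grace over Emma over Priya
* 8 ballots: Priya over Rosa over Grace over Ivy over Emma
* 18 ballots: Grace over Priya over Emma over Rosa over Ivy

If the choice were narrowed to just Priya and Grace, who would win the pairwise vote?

Priya is ranked above Grace on 8 ballots; Grace above Priya on 27.

Grace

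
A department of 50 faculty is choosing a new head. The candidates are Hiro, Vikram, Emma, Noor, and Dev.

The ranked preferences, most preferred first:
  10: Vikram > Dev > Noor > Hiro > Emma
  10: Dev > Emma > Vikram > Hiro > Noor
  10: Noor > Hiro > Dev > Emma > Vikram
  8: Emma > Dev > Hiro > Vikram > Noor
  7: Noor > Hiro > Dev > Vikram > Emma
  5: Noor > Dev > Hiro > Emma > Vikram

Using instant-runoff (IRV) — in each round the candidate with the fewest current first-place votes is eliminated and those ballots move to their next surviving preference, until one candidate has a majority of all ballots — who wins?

Round 1: Hiro 0, Vikram 10, Emma 8, Noor 22, Dev 10. Hiro eliminated.
Round 2: Vikram 10, Emma 8, Noor 22, Dev 10. Emma eliminated.
Round 3: Vikram 10, Noor 22, Dev 18. Vikram eliminated.
Round 4: Noor 22, Dev 28. Dev has a majority (≥26).

Dev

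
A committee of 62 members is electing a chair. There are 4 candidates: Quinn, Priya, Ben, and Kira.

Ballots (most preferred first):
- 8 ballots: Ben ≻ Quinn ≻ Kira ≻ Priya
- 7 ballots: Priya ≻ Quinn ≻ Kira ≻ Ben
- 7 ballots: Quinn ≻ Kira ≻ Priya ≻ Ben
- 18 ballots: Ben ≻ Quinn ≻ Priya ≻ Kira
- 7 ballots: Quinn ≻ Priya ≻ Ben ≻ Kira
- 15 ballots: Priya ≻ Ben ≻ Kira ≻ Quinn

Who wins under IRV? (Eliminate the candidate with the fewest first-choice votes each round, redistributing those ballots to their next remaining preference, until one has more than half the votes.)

Round 1: Quinn 14, Priya 22, Ben 26, Kira 0. Kira eliminated.
Round 2: Quinn 14, Priya 22, Ben 26. Quinn eliminated.
Round 3: Priya 36, Ben 26. Priya has a majority (≥32).

Priya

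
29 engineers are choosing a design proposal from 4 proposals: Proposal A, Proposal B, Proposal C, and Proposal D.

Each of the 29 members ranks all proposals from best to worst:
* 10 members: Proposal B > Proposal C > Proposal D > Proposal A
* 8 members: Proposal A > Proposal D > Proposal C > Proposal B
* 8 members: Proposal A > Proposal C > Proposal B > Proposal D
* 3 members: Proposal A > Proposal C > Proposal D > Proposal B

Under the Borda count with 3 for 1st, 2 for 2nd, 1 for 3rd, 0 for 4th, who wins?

Proposal A

Proposal A: 10×0 + 8×3 + 8×3 + 3×3 = 57
Proposal B: 10×3 + 8×0 + 8×1 + 3×0 = 38
Proposal C: 10×2 + 8×1 + 8×2 + 3×2 = 50
Proposal D: 10×1 + 8×2 + 8×0 + 3×1 = 29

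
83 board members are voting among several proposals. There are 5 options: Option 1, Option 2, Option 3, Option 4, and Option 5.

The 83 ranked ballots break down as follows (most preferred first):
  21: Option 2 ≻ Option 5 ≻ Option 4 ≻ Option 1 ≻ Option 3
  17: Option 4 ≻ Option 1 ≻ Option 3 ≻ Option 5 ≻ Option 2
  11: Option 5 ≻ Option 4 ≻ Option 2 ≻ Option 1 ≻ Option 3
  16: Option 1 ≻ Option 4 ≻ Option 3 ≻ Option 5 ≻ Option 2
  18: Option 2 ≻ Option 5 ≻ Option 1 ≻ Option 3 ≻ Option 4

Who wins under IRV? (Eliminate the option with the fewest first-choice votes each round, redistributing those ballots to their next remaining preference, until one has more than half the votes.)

Option 4

Round 1: Option 1 16, Option 2 39, Option 3 0, Option 4 17, Option 5 11. Option 3 eliminated.
Round 2: Option 1 16, Option 2 39, Option 4 17, Option 5 11. Option 5 eliminated.
Round 3: Option 1 16, Option 2 39, Option 4 28. Option 1 eliminated.
Round 4: Option 2 39, Option 4 44. Option 4 has a majority (≥42).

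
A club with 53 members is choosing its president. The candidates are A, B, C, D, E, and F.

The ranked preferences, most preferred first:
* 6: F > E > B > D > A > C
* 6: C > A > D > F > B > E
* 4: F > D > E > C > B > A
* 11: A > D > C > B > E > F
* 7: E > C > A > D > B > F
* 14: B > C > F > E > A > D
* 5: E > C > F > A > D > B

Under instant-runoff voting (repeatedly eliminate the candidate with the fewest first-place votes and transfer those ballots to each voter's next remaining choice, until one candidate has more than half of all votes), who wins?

E

Round 1: A 11, B 14, C 6, D 0, E 12, F 10. D eliminated.
Round 2: A 11, B 14, C 6, E 12, F 10. C eliminated.
Round 3: A 17, B 14, E 12, F 10. F eliminated.
Round 4: A 17, B 14, E 22. B eliminated.
Round 5: A 17, E 36. E has a majority (≥27).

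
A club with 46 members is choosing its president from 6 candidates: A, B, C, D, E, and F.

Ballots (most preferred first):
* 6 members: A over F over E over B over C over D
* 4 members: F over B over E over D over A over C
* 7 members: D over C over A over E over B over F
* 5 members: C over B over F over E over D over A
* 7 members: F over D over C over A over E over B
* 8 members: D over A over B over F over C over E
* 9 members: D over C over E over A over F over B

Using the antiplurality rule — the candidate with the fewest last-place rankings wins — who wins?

C

Last-place votes: A 5, B 16, C 4, D 6, E 8, F 7.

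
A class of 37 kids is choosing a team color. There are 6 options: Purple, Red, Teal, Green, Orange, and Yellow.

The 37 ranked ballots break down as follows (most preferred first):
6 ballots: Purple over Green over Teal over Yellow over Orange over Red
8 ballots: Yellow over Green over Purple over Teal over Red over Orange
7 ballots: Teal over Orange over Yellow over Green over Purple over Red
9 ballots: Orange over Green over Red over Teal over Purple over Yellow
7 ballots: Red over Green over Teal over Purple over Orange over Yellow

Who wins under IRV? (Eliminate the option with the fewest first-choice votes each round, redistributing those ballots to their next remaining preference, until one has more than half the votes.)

Round 1: Purple 6, Red 7, Teal 7, Green 0, Orange 9, Yellow 8. Green eliminated.
Round 2: Purple 6, Red 7, Teal 7, Orange 9, Yellow 8. Purple eliminated.
Round 3: Red 7, Teal 13, Orange 9, Yellow 8. Red eliminated.
Round 4: Teal 20, Orange 9, Yellow 8. Teal has a majority (≥19).

Teal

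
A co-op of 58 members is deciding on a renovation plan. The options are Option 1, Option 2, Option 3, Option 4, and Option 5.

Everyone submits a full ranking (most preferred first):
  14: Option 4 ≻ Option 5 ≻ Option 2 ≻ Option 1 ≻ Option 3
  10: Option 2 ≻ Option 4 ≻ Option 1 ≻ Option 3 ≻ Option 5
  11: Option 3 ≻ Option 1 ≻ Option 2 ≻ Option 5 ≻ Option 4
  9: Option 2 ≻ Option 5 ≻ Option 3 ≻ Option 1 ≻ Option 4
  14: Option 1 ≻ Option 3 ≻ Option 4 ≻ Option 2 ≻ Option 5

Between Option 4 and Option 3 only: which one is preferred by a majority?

Option 4 is ranked above Option 3 on 24 ballots; Option 3 above Option 4 on 34.

Option 3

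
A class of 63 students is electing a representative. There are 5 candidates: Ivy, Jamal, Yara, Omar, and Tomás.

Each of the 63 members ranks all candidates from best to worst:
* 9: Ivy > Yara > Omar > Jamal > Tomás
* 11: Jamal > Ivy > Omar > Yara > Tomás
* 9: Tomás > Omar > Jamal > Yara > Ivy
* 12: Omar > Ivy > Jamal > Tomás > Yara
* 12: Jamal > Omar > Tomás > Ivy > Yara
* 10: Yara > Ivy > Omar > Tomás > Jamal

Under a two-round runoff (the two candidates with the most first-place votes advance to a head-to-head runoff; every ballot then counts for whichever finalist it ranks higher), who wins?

Omar

Round 1 first-place votes: Ivy 9, Jamal 23, Yara 10, Omar 12, Tomás 9. Jamal and Omar advance.
Runoff: Jamal is ranked above Omar on 23 ballots, Omar above Jamal on 40.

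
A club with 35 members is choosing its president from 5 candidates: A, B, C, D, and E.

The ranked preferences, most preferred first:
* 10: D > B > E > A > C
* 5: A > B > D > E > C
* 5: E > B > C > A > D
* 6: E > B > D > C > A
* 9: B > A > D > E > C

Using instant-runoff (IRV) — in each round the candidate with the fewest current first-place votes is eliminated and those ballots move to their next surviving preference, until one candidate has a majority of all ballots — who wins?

B

Round 1: A 5, B 9, C 0, D 10, E 11. C eliminated.
Round 2: A 5, B 9, D 10, E 11. A eliminated.
Round 3: B 14, D 10, E 11. D eliminated.
Round 4: B 24, E 11. B has a majority (≥18).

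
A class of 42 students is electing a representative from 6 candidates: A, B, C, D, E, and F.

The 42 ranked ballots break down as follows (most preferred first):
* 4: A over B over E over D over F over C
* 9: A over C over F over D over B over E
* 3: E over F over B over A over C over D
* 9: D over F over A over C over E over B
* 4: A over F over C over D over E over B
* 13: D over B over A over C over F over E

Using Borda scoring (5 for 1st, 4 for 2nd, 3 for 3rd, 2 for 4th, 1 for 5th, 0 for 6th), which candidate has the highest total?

A

A: 4×5 + 9×5 + 3×2 + 9×3 + 4×5 + 13×3 = 157
B: 4×4 + 9×1 + 3×3 + 9×0 + 4×0 + 13×4 = 86
C: 4×0 + 9×4 + 3×1 + 9×2 + 4×3 + 13×2 = 95
D: 4×2 + 9×2 + 3×0 + 9×5 + 4×2 + 13×5 = 144
E: 4×3 + 9×0 + 3×5 + 9×1 + 4×1 + 13×0 = 40
F: 4×1 + 9×3 + 3×4 + 9×4 + 4×4 + 13×1 = 108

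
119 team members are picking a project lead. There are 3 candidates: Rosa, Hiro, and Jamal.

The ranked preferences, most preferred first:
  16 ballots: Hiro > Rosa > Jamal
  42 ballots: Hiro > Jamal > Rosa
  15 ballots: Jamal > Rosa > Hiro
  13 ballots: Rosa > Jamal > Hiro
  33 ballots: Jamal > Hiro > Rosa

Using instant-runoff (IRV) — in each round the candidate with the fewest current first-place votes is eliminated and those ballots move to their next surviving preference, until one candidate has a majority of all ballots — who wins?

Round 1: Rosa 13, Hiro 58, Jamal 48. Rosa eliminated.
Round 2: Hiro 58, Jamal 61. Jamal has a majority (≥60).

Jamal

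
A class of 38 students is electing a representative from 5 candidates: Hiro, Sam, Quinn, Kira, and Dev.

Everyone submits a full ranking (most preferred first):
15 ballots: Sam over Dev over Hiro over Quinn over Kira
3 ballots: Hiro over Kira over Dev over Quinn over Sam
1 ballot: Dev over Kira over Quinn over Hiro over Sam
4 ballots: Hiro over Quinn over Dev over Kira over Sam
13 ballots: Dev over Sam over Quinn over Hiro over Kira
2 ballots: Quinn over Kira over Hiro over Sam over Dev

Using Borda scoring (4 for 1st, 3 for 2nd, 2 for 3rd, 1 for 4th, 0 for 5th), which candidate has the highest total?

Dev

Hiro: 15×2 + 3×4 + 1×1 + 4×4 + 13×1 + 2×2 = 76
Sam: 15×4 + 3×0 + 1×0 + 4×0 + 13×3 + 2×1 = 101
Quinn: 15×1 + 3×1 + 1×2 + 4×3 + 13×2 + 2×4 = 66
Kira: 15×0 + 3×3 + 1×3 + 4×1 + 13×0 + 2×3 = 22
Dev: 15×3 + 3×2 + 1×4 + 4×2 + 13×4 + 2×0 = 115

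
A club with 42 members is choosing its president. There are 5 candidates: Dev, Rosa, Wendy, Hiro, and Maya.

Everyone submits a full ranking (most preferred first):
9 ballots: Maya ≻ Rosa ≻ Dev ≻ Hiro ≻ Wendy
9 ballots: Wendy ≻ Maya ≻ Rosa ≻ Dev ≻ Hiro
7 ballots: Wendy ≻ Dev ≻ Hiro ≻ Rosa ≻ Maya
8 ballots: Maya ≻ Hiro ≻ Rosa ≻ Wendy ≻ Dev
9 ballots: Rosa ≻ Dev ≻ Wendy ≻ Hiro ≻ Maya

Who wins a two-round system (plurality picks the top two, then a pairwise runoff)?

Round 1 first-place votes: Dev 0, Rosa 9, Wendy 16, Hiro 0, Maya 17. Maya and Wendy advance.
Runoff: Maya is ranked above Wendy on 17 ballots, Wendy above Maya on 25.

Wendy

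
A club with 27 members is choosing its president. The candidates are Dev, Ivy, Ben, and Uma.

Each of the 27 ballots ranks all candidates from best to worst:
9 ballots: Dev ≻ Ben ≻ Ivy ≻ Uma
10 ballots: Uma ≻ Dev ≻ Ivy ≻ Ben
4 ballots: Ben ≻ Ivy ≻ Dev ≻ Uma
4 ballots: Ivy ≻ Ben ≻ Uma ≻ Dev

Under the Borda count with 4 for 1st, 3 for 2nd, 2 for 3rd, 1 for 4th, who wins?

Dev

Dev: 9×4 + 10×3 + 4×2 + 4×1 = 78
Ivy: 9×2 + 10×2 + 4×3 + 4×4 = 66
Ben: 9×3 + 10×1 + 4×4 + 4×3 = 65
Uma: 9×1 + 10×4 + 4×1 + 4×2 = 61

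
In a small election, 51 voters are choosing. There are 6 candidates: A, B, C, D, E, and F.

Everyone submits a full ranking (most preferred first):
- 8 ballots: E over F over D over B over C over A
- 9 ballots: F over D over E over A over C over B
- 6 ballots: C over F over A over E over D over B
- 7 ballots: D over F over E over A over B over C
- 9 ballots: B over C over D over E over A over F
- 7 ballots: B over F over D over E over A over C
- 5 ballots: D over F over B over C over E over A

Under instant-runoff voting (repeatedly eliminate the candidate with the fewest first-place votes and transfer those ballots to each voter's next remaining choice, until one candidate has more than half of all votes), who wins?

Round 1: A 0, B 16, C 6, D 12, E 8, F 9. A eliminated.
Round 2: B 16, C 6, D 12, E 8, F 9. C eliminated.
Round 3: B 16, D 12, E 8, F 15. E eliminated.
Round 4: B 16, D 12, F 23. D eliminated.
Round 5: B 16, F 35. F has a majority (≥26).

F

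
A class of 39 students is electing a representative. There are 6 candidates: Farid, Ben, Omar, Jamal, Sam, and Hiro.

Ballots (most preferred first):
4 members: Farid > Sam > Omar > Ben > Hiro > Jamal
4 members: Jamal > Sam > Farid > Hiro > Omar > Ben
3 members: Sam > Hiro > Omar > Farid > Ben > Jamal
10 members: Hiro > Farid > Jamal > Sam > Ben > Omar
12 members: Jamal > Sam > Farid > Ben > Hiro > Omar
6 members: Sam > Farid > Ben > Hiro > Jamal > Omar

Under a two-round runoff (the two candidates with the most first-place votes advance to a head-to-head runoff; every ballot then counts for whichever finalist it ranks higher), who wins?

Hiro

Round 1 first-place votes: Farid 4, Ben 0, Omar 0, Jamal 16, Sam 9, Hiro 10. Jamal and Hiro advance.
Runoff: Jamal is ranked above Hiro on 16 ballots, Hiro above Jamal on 23.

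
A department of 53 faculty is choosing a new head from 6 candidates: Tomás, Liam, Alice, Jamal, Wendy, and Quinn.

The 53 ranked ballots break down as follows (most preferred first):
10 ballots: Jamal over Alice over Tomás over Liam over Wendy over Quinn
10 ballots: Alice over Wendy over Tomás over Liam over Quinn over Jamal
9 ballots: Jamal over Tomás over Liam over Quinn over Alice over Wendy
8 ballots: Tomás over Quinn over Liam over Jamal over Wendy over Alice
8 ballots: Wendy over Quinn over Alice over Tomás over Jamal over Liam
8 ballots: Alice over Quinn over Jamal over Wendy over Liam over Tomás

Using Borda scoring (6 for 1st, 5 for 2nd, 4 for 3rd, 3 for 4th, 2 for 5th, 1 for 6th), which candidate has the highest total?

Alice

Tomás: 10×4 + 10×4 + 9×5 + 8×6 + 8×3 + 8×1 = 205
Liam: 10×3 + 10×3 + 9×4 + 8×4 + 8×1 + 8×2 = 152
Alice: 10×5 + 10×6 + 9×2 + 8×1 + 8×4 + 8×6 = 216
Jamal: 10×6 + 10×1 + 9×6 + 8×3 + 8×2 + 8×4 = 196
Wendy: 10×2 + 10×5 + 9×1 + 8×2 + 8×6 + 8×3 = 167
Quinn: 10×1 + 10×2 + 9×3 + 8×5 + 8×5 + 8×5 = 177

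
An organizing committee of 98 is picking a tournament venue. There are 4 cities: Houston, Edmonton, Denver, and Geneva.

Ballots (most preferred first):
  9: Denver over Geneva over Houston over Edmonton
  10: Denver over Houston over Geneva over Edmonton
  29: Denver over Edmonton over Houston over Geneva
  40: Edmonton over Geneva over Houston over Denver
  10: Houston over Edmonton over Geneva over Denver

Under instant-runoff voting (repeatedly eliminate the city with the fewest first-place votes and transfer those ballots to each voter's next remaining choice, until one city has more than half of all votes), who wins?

Round 1: Houston 10, Edmonton 40, Denver 48, Geneva 0. Geneva eliminated.
Round 2: Houston 10, Edmonton 40, Denver 48. Houston eliminated.
Round 3: Edmonton 50, Denver 48. Edmonton has a majority (≥50).

Edmonton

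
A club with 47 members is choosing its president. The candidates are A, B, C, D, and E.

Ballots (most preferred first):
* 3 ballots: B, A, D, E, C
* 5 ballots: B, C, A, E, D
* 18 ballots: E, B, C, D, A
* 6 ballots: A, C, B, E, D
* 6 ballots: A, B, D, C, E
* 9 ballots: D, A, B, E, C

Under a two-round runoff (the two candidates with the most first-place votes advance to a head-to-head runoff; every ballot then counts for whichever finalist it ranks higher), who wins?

Round 1 first-place votes: A 12, B 8, C 0, D 9, E 18. E and A advance.
Runoff: E is ranked above A on 18 ballots, A above E on 29.

A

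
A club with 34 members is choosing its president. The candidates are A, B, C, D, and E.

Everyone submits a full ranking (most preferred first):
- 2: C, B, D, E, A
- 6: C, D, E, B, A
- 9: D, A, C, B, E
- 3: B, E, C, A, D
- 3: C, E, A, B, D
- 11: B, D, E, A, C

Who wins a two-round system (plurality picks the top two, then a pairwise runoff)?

C

Round 1 first-place votes: A 0, B 14, C 11, D 9, E 0. B and C advance.
Runoff: B is ranked above C on 14 ballots, C above B on 20.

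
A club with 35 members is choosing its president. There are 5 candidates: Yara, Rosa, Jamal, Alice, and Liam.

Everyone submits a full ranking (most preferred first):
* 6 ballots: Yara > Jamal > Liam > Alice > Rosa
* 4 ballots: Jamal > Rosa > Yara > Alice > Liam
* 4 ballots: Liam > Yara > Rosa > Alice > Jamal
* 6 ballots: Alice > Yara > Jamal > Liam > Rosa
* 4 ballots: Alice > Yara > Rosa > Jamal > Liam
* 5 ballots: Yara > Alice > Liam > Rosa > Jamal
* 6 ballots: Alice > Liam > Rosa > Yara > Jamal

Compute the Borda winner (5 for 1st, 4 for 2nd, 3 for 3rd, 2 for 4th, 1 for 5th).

Yara: 6×5 + 4×3 + 4×4 + 6×4 + 4×4 + 5×5 + 6×2 = 135
Rosa: 6×1 + 4×4 + 4×3 + 6×1 + 4×3 + 5×2 + 6×3 = 80
Jamal: 6×4 + 4×5 + 4×1 + 6×3 + 4×2 + 5×1 + 6×1 = 85
Alice: 6×2 + 4×2 + 4×2 + 6×5 + 4×5 + 5×4 + 6×5 = 128
Liam: 6×3 + 4×1 + 4×5 + 6×2 + 4×1 + 5×3 + 6×4 = 97

Yara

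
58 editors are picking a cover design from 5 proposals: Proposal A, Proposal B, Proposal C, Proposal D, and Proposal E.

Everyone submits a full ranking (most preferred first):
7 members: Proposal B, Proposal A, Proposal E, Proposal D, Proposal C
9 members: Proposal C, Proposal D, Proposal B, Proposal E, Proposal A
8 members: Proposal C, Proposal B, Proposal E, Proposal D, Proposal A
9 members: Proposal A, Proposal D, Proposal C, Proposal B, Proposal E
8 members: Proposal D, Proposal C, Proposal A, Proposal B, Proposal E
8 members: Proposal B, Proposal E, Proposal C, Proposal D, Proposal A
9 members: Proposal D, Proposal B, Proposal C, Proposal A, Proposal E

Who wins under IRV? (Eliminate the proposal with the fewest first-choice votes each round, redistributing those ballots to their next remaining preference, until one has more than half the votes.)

Proposal D

Round 1: Proposal A 9, Proposal B 15, Proposal C 17, Proposal D 17, Proposal E 0. Proposal E eliminated.
Round 2: Proposal A 9, Proposal B 15, Proposal C 17, Proposal D 17. Proposal A eliminated.
Round 3: Proposal B 15, Proposal C 17, Proposal D 26. Proposal B eliminated.
Round 4: Proposal C 25, Proposal D 33. Proposal D has a majority (≥30).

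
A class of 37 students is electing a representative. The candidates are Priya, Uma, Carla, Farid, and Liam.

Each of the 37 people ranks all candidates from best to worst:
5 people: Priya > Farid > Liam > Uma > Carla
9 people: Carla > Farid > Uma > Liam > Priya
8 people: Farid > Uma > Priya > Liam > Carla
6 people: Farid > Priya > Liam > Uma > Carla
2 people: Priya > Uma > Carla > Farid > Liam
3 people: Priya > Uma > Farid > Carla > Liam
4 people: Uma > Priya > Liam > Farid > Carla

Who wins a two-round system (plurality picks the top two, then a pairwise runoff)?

Farid

Round 1 first-place votes: Priya 10, Uma 4, Carla 9, Farid 14, Liam 0. Farid and Priya advance.
Runoff: Farid is ranked above Priya on 23 ballots, Priya above Farid on 14.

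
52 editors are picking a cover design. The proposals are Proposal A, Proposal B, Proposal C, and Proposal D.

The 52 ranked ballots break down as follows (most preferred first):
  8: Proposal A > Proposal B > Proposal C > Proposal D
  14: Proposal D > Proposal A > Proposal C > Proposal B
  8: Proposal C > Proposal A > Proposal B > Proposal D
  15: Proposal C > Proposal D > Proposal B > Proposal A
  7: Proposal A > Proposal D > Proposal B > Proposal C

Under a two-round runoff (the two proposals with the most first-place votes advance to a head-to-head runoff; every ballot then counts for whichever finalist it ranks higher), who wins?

Round 1 first-place votes: Proposal A 15, Proposal B 0, Proposal C 23, Proposal D 14. Proposal C and Proposal A advance.
Runoff: Proposal C is ranked above Proposal A on 23 ballots, Proposal A above Proposal C on 29.

Proposal A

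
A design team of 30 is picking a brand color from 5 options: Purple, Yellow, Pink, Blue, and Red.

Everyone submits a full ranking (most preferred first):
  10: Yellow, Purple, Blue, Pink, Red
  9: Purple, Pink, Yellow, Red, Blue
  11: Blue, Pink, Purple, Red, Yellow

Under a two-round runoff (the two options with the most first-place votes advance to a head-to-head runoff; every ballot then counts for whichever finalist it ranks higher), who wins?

Round 1 first-place votes: Purple 9, Yellow 10, Pink 0, Blue 11, Red 0. Blue and Yellow advance.
Runoff: Blue is ranked above Yellow on 11 ballots, Yellow above Blue on 19.

Yellow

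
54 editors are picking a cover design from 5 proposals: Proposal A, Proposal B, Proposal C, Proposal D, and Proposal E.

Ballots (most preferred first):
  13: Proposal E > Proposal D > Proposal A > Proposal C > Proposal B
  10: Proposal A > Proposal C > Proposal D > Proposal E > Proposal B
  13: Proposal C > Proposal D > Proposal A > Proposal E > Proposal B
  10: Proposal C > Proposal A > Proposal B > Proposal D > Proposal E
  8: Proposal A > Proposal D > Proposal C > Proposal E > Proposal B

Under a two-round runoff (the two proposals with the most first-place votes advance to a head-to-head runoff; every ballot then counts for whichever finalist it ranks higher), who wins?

Round 1 first-place votes: Proposal A 18, Proposal B 0, Proposal C 23, Proposal D 0, Proposal E 13. Proposal C and Proposal A advance.
Runoff: Proposal C is ranked above Proposal A on 23 ballots, Proposal A above Proposal C on 31.

Proposal A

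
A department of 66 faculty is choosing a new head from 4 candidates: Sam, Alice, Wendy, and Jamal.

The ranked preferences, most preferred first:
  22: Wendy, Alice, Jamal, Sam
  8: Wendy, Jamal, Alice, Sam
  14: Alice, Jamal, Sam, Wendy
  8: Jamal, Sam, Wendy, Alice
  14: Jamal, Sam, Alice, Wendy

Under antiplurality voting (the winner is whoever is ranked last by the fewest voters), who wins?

Last-place votes: Sam 30, Alice 8, Wendy 28, Jamal 0.

Jamal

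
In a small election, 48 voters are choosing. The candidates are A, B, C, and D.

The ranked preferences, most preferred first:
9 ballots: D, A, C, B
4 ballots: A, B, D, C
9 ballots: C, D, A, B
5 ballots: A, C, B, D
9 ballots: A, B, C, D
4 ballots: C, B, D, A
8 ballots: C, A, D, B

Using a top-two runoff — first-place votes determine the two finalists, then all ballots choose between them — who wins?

A

Round 1 first-place votes: A 18, B 0, C 21, D 9. C and A advance.
Runoff: C is ranked above A on 21 ballots, A above C on 27.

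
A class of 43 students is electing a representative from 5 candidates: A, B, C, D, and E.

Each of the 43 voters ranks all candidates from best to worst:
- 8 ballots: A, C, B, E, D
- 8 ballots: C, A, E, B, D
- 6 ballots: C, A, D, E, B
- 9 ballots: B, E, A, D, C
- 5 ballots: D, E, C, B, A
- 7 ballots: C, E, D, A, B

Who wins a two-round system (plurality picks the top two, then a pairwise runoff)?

C

Round 1 first-place votes: A 8, B 9, C 21, D 5, E 0. C and B advance.
Runoff: C is ranked above B on 34 ballots, B above C on 9.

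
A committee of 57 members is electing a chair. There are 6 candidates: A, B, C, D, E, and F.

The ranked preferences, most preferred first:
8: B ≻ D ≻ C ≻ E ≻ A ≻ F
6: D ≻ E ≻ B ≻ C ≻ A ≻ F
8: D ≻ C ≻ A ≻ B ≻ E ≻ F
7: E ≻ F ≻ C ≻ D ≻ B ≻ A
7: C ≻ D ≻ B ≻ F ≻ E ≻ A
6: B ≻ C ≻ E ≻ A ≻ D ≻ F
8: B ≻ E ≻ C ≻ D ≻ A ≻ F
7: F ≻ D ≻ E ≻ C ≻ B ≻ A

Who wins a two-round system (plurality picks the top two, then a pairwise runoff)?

Round 1 first-place votes: A 0, B 22, C 7, D 14, E 7, F 7. B and D advance.
Runoff: B is ranked above D on 22 ballots, D above B on 35.

D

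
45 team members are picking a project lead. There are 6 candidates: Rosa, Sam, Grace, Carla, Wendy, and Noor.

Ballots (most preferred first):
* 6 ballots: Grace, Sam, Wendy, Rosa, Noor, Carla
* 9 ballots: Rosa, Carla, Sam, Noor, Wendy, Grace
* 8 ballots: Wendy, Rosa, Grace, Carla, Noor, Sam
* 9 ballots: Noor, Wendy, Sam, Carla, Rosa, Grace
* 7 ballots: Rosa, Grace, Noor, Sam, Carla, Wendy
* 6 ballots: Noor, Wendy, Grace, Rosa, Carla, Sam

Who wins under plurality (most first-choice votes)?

Rosa

First-place votes: Rosa 16, Sam 0, Grace 6, Carla 0, Wendy 8, Noor 15.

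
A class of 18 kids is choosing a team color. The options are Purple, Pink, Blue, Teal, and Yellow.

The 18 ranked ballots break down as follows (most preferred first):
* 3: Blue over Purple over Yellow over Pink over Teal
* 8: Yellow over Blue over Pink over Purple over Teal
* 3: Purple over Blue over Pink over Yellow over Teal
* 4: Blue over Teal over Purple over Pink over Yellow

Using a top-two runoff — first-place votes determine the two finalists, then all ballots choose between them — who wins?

Round 1 first-place votes: Purple 3, Pink 0, Blue 7, Teal 0, Yellow 8. Yellow and Blue advance.
Runoff: Yellow is ranked above Blue on 8 ballots, Blue above Yellow on 10.

Blue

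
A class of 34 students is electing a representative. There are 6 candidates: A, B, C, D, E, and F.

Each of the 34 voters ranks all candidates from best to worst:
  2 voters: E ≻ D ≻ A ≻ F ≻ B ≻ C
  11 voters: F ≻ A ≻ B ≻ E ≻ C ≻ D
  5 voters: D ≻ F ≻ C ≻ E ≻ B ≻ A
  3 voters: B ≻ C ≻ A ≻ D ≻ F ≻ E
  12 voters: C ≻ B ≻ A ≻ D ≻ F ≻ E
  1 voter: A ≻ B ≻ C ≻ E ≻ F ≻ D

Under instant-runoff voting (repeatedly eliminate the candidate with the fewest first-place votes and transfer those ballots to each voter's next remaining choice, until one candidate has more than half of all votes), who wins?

Round 1: A 1, B 3, C 12, D 5, E 2, F 11. A eliminated.
Round 2: B 4, C 12, D 5, E 2, F 11. E eliminated.
Round 3: B 4, C 12, D 7, F 11. B eliminated.
Round 4: C 16, D 7, F 11. D eliminated.
Round 5: C 16, F 18. F has a majority (≥18).

F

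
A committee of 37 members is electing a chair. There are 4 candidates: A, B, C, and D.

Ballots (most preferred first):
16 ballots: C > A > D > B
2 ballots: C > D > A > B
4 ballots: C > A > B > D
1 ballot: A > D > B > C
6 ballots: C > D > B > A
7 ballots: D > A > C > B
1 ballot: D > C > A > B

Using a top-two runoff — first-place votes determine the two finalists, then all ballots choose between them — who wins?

Round 1 first-place votes: A 1, B 0, C 28, D 8. C and D advance.
Runoff: C is ranked above D on 28 ballots, D above C on 9.

C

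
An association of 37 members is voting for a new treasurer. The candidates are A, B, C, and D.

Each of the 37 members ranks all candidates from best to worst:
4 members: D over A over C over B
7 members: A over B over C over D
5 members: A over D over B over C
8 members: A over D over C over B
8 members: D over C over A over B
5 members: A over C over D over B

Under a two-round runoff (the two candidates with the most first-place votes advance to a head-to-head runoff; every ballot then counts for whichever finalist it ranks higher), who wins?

Round 1 first-place votes: A 25, B 0, C 0, D 12. A and D advance.
Runoff: A is ranked above D on 25 ballots, D above A on 12.

A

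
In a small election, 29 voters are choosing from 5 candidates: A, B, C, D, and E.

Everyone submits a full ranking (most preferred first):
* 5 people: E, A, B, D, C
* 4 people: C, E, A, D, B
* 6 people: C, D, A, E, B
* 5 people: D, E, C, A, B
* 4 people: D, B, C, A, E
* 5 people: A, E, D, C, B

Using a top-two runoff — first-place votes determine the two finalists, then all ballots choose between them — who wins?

D

Round 1 first-place votes: A 5, B 0, C 10, D 9, E 5. C and D advance.
Runoff: C is ranked above D on 10 ballots, D above C on 19.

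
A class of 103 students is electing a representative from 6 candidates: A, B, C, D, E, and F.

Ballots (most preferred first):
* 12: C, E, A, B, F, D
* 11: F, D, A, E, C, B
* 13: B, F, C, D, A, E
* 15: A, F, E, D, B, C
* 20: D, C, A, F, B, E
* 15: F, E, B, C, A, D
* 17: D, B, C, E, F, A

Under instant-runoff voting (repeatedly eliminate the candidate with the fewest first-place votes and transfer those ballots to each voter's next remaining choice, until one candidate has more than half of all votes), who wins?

Round 1: A 15, B 13, C 12, D 37, E 0, F 26. E eliminated.
Round 2: A 15, B 13, C 12, D 37, F 26. C eliminated.
Round 3: A 27, B 13, D 37, F 26. B eliminated.
Round 4: A 27, D 37, F 39. A eliminated.
Round 5: D 37, F 66. F has a majority (≥52).

F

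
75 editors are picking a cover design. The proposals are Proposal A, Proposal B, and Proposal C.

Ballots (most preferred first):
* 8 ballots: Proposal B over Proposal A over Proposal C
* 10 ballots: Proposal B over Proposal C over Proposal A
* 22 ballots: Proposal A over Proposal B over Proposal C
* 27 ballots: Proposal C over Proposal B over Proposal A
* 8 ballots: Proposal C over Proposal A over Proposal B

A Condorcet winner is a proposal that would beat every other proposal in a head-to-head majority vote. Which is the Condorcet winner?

Proposal B

Proposal B vs Proposal A: 45–30
Proposal B vs Proposal C: 40–35
Proposal B beats every other proposal.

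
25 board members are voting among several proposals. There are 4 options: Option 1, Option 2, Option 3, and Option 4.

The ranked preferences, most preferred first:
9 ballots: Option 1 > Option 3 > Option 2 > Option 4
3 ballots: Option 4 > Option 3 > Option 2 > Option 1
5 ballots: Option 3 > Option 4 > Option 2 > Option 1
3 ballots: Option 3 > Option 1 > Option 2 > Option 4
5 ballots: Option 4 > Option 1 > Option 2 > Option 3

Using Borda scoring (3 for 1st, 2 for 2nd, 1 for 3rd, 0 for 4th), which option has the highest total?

Option 1: 9×3 + 3×0 + 5×0 + 3×2 + 5×2 = 43
Option 2: 9×1 + 3×1 + 5×1 + 3×1 + 5×1 = 25
Option 3: 9×2 + 3×2 + 5×3 + 3×3 + 5×0 = 48
Option 4: 9×0 + 3×3 + 5×2 + 3×0 + 5×3 = 34

Option 3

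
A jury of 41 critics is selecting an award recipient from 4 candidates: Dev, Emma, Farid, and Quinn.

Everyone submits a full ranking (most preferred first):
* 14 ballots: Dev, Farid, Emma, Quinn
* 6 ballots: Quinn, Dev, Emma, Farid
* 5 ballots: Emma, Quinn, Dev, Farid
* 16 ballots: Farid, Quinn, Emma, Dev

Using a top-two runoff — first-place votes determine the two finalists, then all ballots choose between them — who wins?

Round 1 first-place votes: Dev 14, Emma 5, Farid 16, Quinn 6. Farid and Dev advance.
Runoff: Farid is ranked above Dev on 16 ballots, Dev above Farid on 25.

Dev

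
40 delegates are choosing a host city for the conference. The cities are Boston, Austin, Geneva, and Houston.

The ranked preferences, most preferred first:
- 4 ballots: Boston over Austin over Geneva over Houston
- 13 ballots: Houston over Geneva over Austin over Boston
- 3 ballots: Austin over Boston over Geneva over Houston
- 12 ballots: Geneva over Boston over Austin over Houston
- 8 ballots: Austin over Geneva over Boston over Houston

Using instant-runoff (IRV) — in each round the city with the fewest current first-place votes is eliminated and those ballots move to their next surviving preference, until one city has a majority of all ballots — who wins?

Round 1: Boston 4, Austin 11, Geneva 12, Houston 13. Boston eliminated.
Round 2: Austin 15, Geneva 12, Houston 13. Geneva eliminated.
Round 3: Austin 27, Houston 13. Austin has a majority (≥21).

Austin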